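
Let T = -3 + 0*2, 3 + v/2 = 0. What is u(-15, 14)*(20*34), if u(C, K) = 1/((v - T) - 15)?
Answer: -340/9 ≈ -37.778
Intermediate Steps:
v = -6 (v = -6 + 2*0 = -6 + 0 = -6)
T = -3 (T = -3 + 0 = -3)
u(C, K) = -1/18 (u(C, K) = 1/((-6 - 1*(-3)) - 15) = 1/((-6 + 3) - 15) = 1/(-3 - 15) = 1/(-18) = -1/18)
u(-15, 14)*(20*34) = -10*34/9 = -1/18*680 = -340/9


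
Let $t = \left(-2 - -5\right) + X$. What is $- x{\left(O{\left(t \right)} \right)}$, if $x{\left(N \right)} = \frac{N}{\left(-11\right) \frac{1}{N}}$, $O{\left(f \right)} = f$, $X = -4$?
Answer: $\frac{1}{11} \approx 0.090909$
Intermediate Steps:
$t = -1$ ($t = \left(-2 - -5\right) - 4 = \left(-2 + 5\right) - 4 = 3 - 4 = -1$)
$x{\left(N \right)} = - \frac{N^{2}}{11}$ ($x{\left(N \right)} = N \left(- \frac{N}{11}\right) = - \frac{N^{2}}{11}$)
$- x{\left(O{\left(t \right)} \right)} = - \frac{\left(-1\right) \left(-1\right)^{2}}{11} = - \frac{\left(-1\right) 1}{11} = \left(-1\right) \left(- \frac{1}{11}\right) = \frac{1}{11}$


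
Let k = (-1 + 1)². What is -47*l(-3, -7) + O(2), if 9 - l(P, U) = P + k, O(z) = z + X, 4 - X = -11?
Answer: -547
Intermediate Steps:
X = 15 (X = 4 - 1*(-11) = 4 + 11 = 15)
k = 0 (k = 0² = 0)
O(z) = 15 + z (O(z) = z + 15 = 15 + z)
l(P, U) = 9 - P (l(P, U) = 9 - (P + 0) = 9 - P)
-47*l(-3, -7) + O(2) = -47*(9 - 1*(-3)) + (15 + 2) = -47*(9 + 3) + 17 = -47*12 + 17 = -564 + 17 = -547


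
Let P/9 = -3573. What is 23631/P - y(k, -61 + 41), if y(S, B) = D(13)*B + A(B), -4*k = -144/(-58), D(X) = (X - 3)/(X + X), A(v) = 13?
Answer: -842012/139347 ≈ -6.0426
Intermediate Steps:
P = -32157 (P = 9*(-3573) = -32157)
D(X) = (-3 + X)/(2*X) (D(X) = (-3 + X)/((2*X)) = (-3 + X)*(1/(2*X)) = (-3 + X)/(2*X))
k = -18/29 (k = -(-36)/(-58) = -(-36)*(-1)/58 = -¼*72/29 = -18/29 ≈ -0.62069)
y(S, B) = 13 + 5*B/13 (y(S, B) = ((½)*(-3 + 13)/13)*B + 13 = ((½)*(1/13)*10)*B + 13 = 5*B/13 + 13 = 13 + 5*B/13)
23631/P - y(k, -61 + 41) = 23631/(-32157) - (13 + 5*(-61 + 41)/13) = 23631*(-1/32157) - (13 + (5/13)*(-20)) = -7877/10719 - (13 - 100/13) = -7877/10719 - 1*69/13 = -7877/10719 - 69/13 = -842012/139347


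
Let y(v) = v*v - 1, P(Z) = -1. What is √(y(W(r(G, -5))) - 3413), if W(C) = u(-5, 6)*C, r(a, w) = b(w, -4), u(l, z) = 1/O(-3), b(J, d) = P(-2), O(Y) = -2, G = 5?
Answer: I*√13655/2 ≈ 58.427*I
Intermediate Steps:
b(J, d) = -1
u(l, z) = -½ (u(l, z) = 1/(-2) = -½)
r(a, w) = -1
W(C) = -C/2
y(v) = -1 + v² (y(v) = v² - 1 = -1 + v²)
√(y(W(r(G, -5))) - 3413) = √((-1 + (-½*(-1))²) - 3413) = √((-1 + (½)²) - 3413) = √((-1 + ¼) - 3413) = √(-¾ - 3413) = √(-13655/4) = I*√13655/2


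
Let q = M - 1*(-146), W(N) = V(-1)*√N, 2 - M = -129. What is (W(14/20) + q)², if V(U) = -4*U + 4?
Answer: 383869/5 + 2216*√70/5 ≈ 80482.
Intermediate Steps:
M = 131 (M = 2 - 1*(-129) = 2 + 129 = 131)
V(U) = 4 - 4*U
W(N) = 8*√N (W(N) = (4 - 4*(-1))*√N = (4 + 4)*√N = 8*√N)
q = 277 (q = 131 - 1*(-146) = 131 + 146 = 277)
(W(14/20) + q)² = (8*√(14/20) + 277)² = (8*√(14*(1/20)) + 277)² = (8*√(7/10) + 277)² = (8*(√70/10) + 277)² = (4*√70/5 + 277)² = (277 + 4*√70/5)²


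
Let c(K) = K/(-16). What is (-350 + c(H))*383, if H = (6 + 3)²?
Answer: -2175823/16 ≈ -1.3599e+5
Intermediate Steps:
H = 81 (H = 9² = 81)
c(K) = -K/16 (c(K) = K*(-1/16) = -K/16)
(-350 + c(H))*383 = (-350 - 1/16*81)*383 = (-350 - 81/16)*383 = -5681/16*383 = -2175823/16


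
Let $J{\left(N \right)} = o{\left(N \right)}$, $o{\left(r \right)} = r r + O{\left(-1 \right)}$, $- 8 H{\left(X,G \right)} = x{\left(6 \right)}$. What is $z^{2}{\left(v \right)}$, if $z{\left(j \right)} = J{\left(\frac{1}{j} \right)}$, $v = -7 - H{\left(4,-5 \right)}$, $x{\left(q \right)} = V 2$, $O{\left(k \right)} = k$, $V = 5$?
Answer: $\frac{263169}{279841} \approx 0.94042$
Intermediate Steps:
$x{\left(q \right)} = 10$ ($x{\left(q \right)} = 5 \cdot 2 = 10$)
$H{\left(X,G \right)} = - \frac{5}{4}$ ($H{\left(X,G \right)} = \left(- \frac{1}{8}\right) 10 = - \frac{5}{4}$)
$o{\left(r \right)} = -1 + r^{2}$ ($o{\left(r \right)} = r r - 1 = r^{2} - 1 = -1 + r^{2}$)
$v = - \frac{23}{4}$ ($v = -7 - - \frac{5}{4} = -7 + \frac{5}{4} = - \frac{23}{4} \approx -5.75$)
$J{\left(N \right)} = -1 + N^{2}$
$z{\left(j \right)} = -1 + \frac{1}{j^{2}}$ ($z{\left(j \right)} = -1 + \left(\frac{1}{j}\right)^{2} = -1 + \frac{1}{j^{2}}$)
$z^{2}{\left(v \right)} = \left(-1 + \frac{1}{\frac{529}{16}}\right)^{2} = \left(-1 + \frac{16}{529}\right)^{2} = \left(- \frac{513}{529}\right)^{2} = \frac{263169}{279841}$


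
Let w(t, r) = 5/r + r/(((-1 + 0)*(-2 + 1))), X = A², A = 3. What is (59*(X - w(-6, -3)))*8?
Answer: 19352/3 ≈ 6450.7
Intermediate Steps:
X = 9 (X = 3² = 9)
w(t, r) = r + 5/r (w(t, r) = 5/r + r/((-1*(-1))) = 5/r + r/1 = 5/r + r*1 = 5/r + r = r + 5/r)
(59*(X - w(-6, -3)))*8 = (59*(9 - (-3 + 5/(-3))))*8 = (59*(9 - (-3 + 5*(-⅓))))*8 = (59*(9 - (-3 - 5/3)))*8 = (59*(9 - 1*(-14/3)))*8 = (59*(9 + 14/3))*8 = (59*(41/3))*8 = (2419/3)*8 = 19352/3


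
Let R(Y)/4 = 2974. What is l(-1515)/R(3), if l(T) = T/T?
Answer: 1/11896 ≈ 8.4062e-5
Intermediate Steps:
R(Y) = 11896 (R(Y) = 4*2974 = 11896)
l(T) = 1
l(-1515)/R(3) = 1/11896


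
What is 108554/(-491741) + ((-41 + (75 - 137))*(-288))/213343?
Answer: -8572230998/104909500163 ≈ -0.081711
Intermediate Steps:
108554/(-491741) + ((-41 + (75 - 137))*(-288))/213343 = 108554*(-1/491741) + ((-41 - 62)*(-288))*(1/213343) = -108554/491741 - 103*(-288)*(1/213343) = -108554/491741 + 29664*(1/213343) = -108554/491741 + 29664/213343 = -8572230998/104909500163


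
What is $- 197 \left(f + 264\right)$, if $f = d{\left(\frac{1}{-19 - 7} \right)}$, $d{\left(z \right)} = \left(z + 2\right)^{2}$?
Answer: $- \frac{35669805}{676} \approx -52766.0$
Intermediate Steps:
$d{\left(z \right)} = \left(2 + z\right)^{2}$
$f = \frac{2601}{676}$ ($f = \left(2 + \frac{1}{-19 - 7}\right)^{2} = \left(2 + \frac{1}{-26}\right)^{2} = \left(2 - \frac{1}{26}\right)^{2} = \left(\frac{51}{26}\right)^{2} = \frac{2601}{676} \approx 3.8476$)
$- 197 \left(f + 264\right) = - 197 \left(\frac{2601}{676} + 264\right) = \left(-197\right) \frac{181065}{676} = - \frac{35669805}{676}$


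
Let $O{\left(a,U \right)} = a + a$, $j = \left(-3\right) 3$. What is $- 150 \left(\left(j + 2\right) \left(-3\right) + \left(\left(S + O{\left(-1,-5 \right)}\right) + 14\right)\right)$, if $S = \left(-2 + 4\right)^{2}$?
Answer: $-5550$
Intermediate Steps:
$S = 4$ ($S = 2^{2} = 4$)
$j = -9$
$O{\left(a,U \right)} = 2 a$
$- 150 \left(\left(j + 2\right) \left(-3\right) + \left(\left(S + O{\left(-1,-5 \right)}\right) + 14\right)\right) = - 150 \left(\left(-9 + 2\right) \left(-3\right) + \left(\left(4 + 2 \left(-1\right)\right) + 14\right)\right) = - 150 \left(\left(-7\right) \left(-3\right) + \left(\left(4 - 2\right) + 14\right)\right) = - 150 \left(21 + \left(2 + 14\right)\right) = - 150 \left(21 + 16\right) = \left(-150\right) 37 = -5550$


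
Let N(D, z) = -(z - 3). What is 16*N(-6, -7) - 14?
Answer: 146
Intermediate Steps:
N(D, z) = 3 - z (N(D, z) = -(-3 + z) = 3 - z)
16*N(-6, -7) - 14 = 16*(3 - 1*(-7)) - 14 = 16*(3 + 7) - 14 = 16*10 - 14 = 160 - 14 = 146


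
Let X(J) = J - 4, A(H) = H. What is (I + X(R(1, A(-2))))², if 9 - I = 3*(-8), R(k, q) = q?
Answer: 729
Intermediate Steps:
X(J) = -4 + J
I = 33 (I = 9 - 3*(-8) = 9 - 1*(-24) = 9 + 24 = 33)
(I + X(R(1, A(-2))))² = (33 + (-4 - 2))² = (33 - 6)² = 27² = 729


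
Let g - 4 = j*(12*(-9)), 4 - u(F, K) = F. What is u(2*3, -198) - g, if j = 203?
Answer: 21918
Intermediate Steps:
u(F, K) = 4 - F
g = -21920 (g = 4 + 203*(12*(-9)) = 4 + 203*(-108) = 4 - 21924 = -21920)
u(2*3, -198) - g = (4 - 2*3) - 1*(-21920) = (4 - 1*6) + 21920 = (4 - 6) + 21920 = -2 + 21920 = 21918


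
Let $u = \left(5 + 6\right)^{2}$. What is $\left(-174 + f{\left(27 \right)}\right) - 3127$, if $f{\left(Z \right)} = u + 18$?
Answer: $-3162$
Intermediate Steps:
$u = 121$ ($u = 11^{2} = 121$)
$f{\left(Z \right)} = 139$ ($f{\left(Z \right)} = 121 + 18 = 139$)
$\left(-174 + f{\left(27 \right)}\right) - 3127 = \left(-174 + 139\right) - 3127 = -35 - 3127 = -3162$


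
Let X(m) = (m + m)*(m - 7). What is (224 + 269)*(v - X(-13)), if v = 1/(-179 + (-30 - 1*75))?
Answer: -72806733/284 ≈ -2.5636e+5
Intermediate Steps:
X(m) = 2*m*(-7 + m) (X(m) = (2*m)*(-7 + m) = 2*m*(-7 + m))
v = -1/284 (v = 1/(-179 + (-30 - 75)) = 1/(-179 - 105) = 1/(-284) = -1/284 ≈ -0.0035211)
(224 + 269)*(v - X(-13)) = (224 + 269)*(-1/284 - 2*(-13)*(-7 - 13)) = 493*(-1/284 - 2*(-13)*(-20)) = 493*(-1/284 - 1*520) = 493*(-1/284 - 520) = 493*(-147681/284) = -72806733/284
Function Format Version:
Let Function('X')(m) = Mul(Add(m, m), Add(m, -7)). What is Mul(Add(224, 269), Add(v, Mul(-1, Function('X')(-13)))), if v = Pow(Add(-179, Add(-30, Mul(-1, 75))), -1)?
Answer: Rational(-72806733, 284) ≈ -2.5636e+5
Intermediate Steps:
Function('X')(m) = Mul(2, m, Add(-7, m)) (Function('X')(m) = Mul(Mul(2, m), Add(-7, m)) = Mul(2, m, Add(-7, m)))
v = Rational(-1, 284) (v = Pow(Add(-179, Add(-30, -75)), -1) = Pow(Add(-179, -105), -1) = Pow(-284, -1) = Rational(-1, 284) ≈ -0.0035211)
Mul(Add(224, 269), Add(v, Mul(-1, Function('X')(-13)))) = Mul(Add(224, 269), Add(Rational(-1, 284), Mul(-1, Mul(2, -13, Add(-7, -13))))) = Mul(493, Add(Rational(-1, 284), Mul(-1, Mul(2, -13, -20)))) = Mul(493, Add(Rational(-1, 284), Mul(-1, 520))) = Mul(493, Add(Rational(-1, 284), -520)) = Mul(493, Rational(-147681, 284)) = Rational(-72806733, 284)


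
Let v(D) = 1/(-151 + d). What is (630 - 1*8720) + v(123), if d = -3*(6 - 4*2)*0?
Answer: -1221591/151 ≈ -8090.0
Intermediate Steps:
d = 0 (d = -3*(6 - 8)*0 = -3*(-2)*0 = 6*0 = 0)
v(D) = -1/151 (v(D) = 1/(-151 + 0) = 1/(-151) = -1/151)
(630 - 1*8720) + v(123) = (630 - 1*8720) - 1/151 = (630 - 8720) - 1/151 = -8090 - 1/151 = -1221591/151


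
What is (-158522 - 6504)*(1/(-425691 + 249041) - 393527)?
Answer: 5736018640536663/88325 ≈ 6.4942e+10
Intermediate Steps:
(-158522 - 6504)*(1/(-425691 + 249041) - 393527) = -165026*(1/(-176650) - 393527) = -165026*(-1/176650 - 393527) = -165026*(-69516544551/176650) = 5736018640536663/88325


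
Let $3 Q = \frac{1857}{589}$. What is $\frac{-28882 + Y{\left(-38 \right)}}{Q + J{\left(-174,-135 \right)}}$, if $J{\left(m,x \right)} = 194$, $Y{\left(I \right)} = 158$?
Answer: $- \frac{16918436}{114885} \approx -147.26$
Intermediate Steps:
$Q = \frac{619}{589}$ ($Q = \frac{1857 \cdot \frac{1}{589}}{3} = \frac{1}{3} \cdot \frac{1857}{589} = \frac{619}{589} \approx 1.0509$)
$\frac{-28882 + Y{\left(-38 \right)}}{Q + J{\left(-174,-135 \right)}} = \frac{-28882 + 158}{\frac{619}{589} + 194} = - \frac{28724}{\frac{114885}{589}} = \left(-28724\right) \frac{589}{114885} = - \frac{16918436}{114885}$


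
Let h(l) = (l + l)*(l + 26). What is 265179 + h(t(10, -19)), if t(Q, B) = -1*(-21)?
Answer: 267153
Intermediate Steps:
t(Q, B) = 21
h(l) = 2*l*(26 + l) (h(l) = (2*l)*(26 + l) = 2*l*(26 + l))
265179 + h(t(10, -19)) = 265179 + 2*21*(26 + 21) = 265179 + 2*21*47 = 265179 + 1974 = 267153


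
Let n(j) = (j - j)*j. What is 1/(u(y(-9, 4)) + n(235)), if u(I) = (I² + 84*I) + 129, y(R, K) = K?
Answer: 1/481 ≈ 0.0020790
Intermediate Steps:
n(j) = 0 (n(j) = 0*j = 0)
u(I) = 129 + I² + 84*I
1/(u(y(-9, 4)) + n(235)) = 1/((129 + 4² + 84*4) + 0) = 1/((129 + 16 + 336) + 0) = 1/(481 + 0) = 1/481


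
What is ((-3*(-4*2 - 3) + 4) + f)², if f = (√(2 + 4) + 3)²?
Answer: 2920 + 624*√6 ≈ 4448.5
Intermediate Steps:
f = (3 + √6)² (f = (√6 + 3)² = (3 + √6)² ≈ 29.697)
((-3*(-4*2 - 3) + 4) + f)² = ((-3*(-4*2 - 3) + 4) + (3 + √6)²)² = ((-3*(-8 - 3) + 4) + (3 + √6)²)² = ((-3*(-11) + 4) + (3 + √6)²)² = ((33 + 4) + (3 + √6)²)² = (37 + (3 + √6)²)²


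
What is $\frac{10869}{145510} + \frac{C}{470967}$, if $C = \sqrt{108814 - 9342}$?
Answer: $\frac{10869}{145510} + \frac{4 \sqrt{6217}}{470967} \approx 0.075366$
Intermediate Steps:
$C = 4 \sqrt{6217}$ ($C = \sqrt{99472} = 4 \sqrt{6217} \approx 315.39$)
$\frac{10869}{145510} + \frac{C}{470967} = \frac{10869}{145510} + \frac{4 \sqrt{6217}}{470967}$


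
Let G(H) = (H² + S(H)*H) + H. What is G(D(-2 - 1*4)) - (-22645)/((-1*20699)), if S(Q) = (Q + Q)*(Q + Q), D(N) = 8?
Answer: 6265605/2957 ≈ 2118.9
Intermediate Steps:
S(Q) = 4*Q² (S(Q) = (2*Q)*(2*Q) = 4*Q²)
G(H) = H + H² + 4*H³ (G(H) = (H² + (4*H²)*H) + H = (H² + 4*H³) + H = H + H² + 4*H³)
G(D(-2 - 1*4)) - (-22645)/((-1*20699)) = 8*(1 + 8 + 4*8²) - (-22645)/((-1*20699)) = 8*(1 + 8 + 4*64) - (-22645)/(-20699) = 8*(1 + 8 + 256) - (-22645)*(-1)/20699 = 8*265 - 1*3235/2957 = 2120 - 3235/2957 = 6265605/2957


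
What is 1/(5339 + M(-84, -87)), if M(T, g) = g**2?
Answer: 1/12908 ≈ 7.7471e-5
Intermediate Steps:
1/(5339 + M(-84, -87)) = 1/(5339 + (-87)**2) = 1/(5339 + 7569) = 1/12908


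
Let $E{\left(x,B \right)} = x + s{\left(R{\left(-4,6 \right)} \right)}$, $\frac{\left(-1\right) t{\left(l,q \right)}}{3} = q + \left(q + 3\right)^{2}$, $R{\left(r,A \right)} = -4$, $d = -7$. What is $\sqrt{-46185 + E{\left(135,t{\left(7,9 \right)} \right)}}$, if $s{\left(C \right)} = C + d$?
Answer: $i \sqrt{46061} \approx 214.62 i$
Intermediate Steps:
$s{\left(C \right)} = -7 + C$ ($s{\left(C \right)} = C - 7 = -7 + C$)
$t{\left(l,q \right)} = - 3 q - 3 \left(3 + q\right)^{2}$ ($t{\left(l,q \right)} = - 3 \left(q + \left(q + 3\right)^{2}\right) = - 3 \left(q + \left(3 + q\right)^{2}\right) = - 3 q - 3 \left(3 + q\right)^{2}$)
$E{\left(x,B \right)} = -11 + x$ ($E{\left(x,B \right)} = x - 11 = -11 + x$)
$\sqrt{-46185 + E{\left(135,t{\left(7,9 \right)} \right)}} = \sqrt{-46185 + \left(-11 + 135\right)} = \sqrt{-46185 + 124} = \sqrt{-46061} = i \sqrt{46061}$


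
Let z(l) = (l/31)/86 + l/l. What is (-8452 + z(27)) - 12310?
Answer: -55348799/2666 ≈ -20761.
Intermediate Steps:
z(l) = 1 + l/2666 (z(l) = (l*(1/31))*(1/86) + 1 = (l/31)*(1/86) + 1 = l/2666 + 1 = 1 + l/2666)
(-8452 + z(27)) - 12310 = (-8452 + (1 + (1/2666)*27)) - 12310 = (-8452 + (1 + 27/2666)) - 12310 = (-8452 + 2693/2666) - 12310 = -22530339/2666 - 12310 = -55348799/2666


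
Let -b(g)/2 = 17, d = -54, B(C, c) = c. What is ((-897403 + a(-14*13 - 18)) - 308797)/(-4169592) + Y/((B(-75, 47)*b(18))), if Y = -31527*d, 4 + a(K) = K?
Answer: -887078427943/832876002 ≈ -1065.1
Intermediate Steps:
a(K) = -4 + K
Y = 1702458 (Y = -31527*(-54) = 1702458)
b(g) = -34 (b(g) = -2*17 = -34)
((-897403 + a(-14*13 - 18)) - 308797)/(-4169592) + Y/((B(-75, 47)*b(18))) = ((-897403 + (-4 + (-14*13 - 18))) - 308797)/(-4169592) + 1702458/((47*(-34))) = ((-897403 + (-4 + (-182 - 18))) - 308797)*(-1/4169592) + 1702458/(-1598) = ((-897403 + (-4 - 200)) - 308797)*(-1/4169592) + 1702458*(-1/1598) = ((-897403 - 204) - 308797)*(-1/4169592) - 851229/799 = (-897607 - 308797)*(-1/4169592) - 851229/799 = -1206404*(-1/4169592) - 851229/799 = 301601/1042398 - 851229/799 = -887078427943/832876002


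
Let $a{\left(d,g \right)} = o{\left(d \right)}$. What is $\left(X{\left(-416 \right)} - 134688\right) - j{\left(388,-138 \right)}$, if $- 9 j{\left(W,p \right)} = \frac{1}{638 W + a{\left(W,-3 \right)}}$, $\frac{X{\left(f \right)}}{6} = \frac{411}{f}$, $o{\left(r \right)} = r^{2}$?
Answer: $- \frac{12547088509087}{93152592} \approx -1.3469 \cdot 10^{5}$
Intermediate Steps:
$X{\left(f \right)} = \frac{2466}{f}$ ($X{\left(f \right)} = 6 \frac{411}{f} = \frac{2466}{f}$)
$a{\left(d,g \right)} = d^{2}$
$j{\left(W,p \right)} = - \frac{1}{9 \left(W^{2} + 638 W\right)}$ ($j{\left(W,p \right)} = - \frac{1}{9 \left(638 W + W^{2}\right)} = - \frac{1}{9 \left(W^{2} + 638 W\right)}$)
$\left(X{\left(-416 \right)} - 134688\right) - j{\left(388,-138 \right)} = \left(\frac{2466}{-416} - 134688\right) - - \frac{1}{9 \cdot 388 \left(638 + 388\right)} = \left(2466 \left(- \frac{1}{416}\right) - 134688\right) - \left(- \frac{1}{9}\right) \frac{1}{388} \cdot \frac{1}{1026} = \left(- \frac{1233}{208} - 134688\right) - \left(- \frac{1}{9}\right) \frac{1}{388} \cdot \frac{1}{1026} = - \frac{28016337}{208} - - \frac{1}{3582792} = - \frac{28016337}{208} + \frac{1}{3582792} = - \frac{12547088509087}{93152592}$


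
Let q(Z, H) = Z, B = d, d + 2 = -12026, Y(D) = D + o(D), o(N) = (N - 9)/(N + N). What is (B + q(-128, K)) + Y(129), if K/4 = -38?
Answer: -517141/43 ≈ -12027.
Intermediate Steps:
o(N) = (-9 + N)/(2*N) (o(N) = (-9 + N)/((2*N)) = (-9 + N)*(1/(2*N)) = (-9 + N)/(2*N))
Y(D) = D + (-9 + D)/(2*D)
d = -12028 (d = -2 - 12026 = -12028)
B = -12028
K = -152 (K = 4*(-38) = -152)
(B + q(-128, K)) + Y(129) = (-12028 - 128) + (1/2 + 129 - 9/2/129) = -12156 + (1/2 + 129 - 9/2*1/129) = -12156 + (1/2 + 129 - 3/86) = -12156 + 5567/43 = -517141/43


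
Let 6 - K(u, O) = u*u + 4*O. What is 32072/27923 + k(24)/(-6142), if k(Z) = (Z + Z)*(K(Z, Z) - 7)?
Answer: 549505408/85751533 ≈ 6.4081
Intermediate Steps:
K(u, O) = 6 - u**2 - 4*O (K(u, O) = 6 - (u*u + 4*O) = 6 - (u**2 + 4*O) = 6 + (-u**2 - 4*O) = 6 - u**2 - 4*O)
k(Z) = 2*Z*(-1 - Z**2 - 4*Z) (k(Z) = (Z + Z)*((6 - Z**2 - 4*Z) - 7) = (2*Z)*(-1 - Z**2 - 4*Z) = 2*Z*(-1 - Z**2 - 4*Z))
32072/27923 + k(24)/(-6142) = 32072/27923 - 2*24*(1 + 24**2 + 4*24)/(-6142) = 32072*(1/27923) - 2*24*(1 + 576 + 96)*(-1/6142) = 32072/27923 - 2*24*673*(-1/6142) = 32072/27923 - 32304*(-1/6142) = 32072/27923 + 16152/3071 = 549505408/85751533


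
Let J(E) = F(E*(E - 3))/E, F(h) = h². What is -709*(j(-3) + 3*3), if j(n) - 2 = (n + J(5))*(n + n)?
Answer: 64519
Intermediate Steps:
J(E) = E*(-3 + E)² (J(E) = (E*(E - 3))²/E = (E*(-3 + E))²/E = (E²*(-3 + E)²)/E = E*(-3 + E)²)
j(n) = 2 + 2*n*(20 + n) (j(n) = 2 + (n + 5*(-3 + 5)²)*(n + n) = 2 + (n + 5*2²)*(2*n) = 2 + (n + 5*4)*(2*n) = 2 + (n + 20)*(2*n) = 2 + (20 + n)*(2*n) = 2 + 2*n*(20 + n))
-709*(j(-3) + 3*3) = -709*((2 + 2*(-3)² + 40*(-3)) + 3*3) = -709*((2 + 2*9 - 120) + 9) = -709*((2 + 18 - 120) + 9) = -709*(-100 + 9) = -709*(-91) = 64519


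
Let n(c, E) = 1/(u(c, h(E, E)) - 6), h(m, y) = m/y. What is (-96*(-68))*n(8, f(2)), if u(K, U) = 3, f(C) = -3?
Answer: -2176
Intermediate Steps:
n(c, E) = -⅓ (n(c, E) = 1/(3 - 6) = 1/(-3) = -⅓)
(-96*(-68))*n(8, f(2)) = -96*(-68)*(-⅓) = 6528*(-⅓) = -2176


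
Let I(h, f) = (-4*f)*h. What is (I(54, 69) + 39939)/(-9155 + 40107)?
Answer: 25035/30952 ≈ 0.80883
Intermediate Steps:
I(h, f) = -4*f*h
(I(54, 69) + 39939)/(-9155 + 40107) = (-4*69*54 + 39939)/(-9155 + 40107) = (-14904 + 39939)/30952 = 25035*(1/30952) = 25035/30952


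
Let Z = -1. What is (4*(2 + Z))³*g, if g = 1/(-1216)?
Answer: -1/19 ≈ -0.052632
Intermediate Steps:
g = -1/1216 ≈ -0.00082237
(4*(2 + Z))³*g = (4*(2 - 1))³*(-1/1216) = (4*1)³*(-1/1216) = 4³*(-1/1216) = 64*(-1/1216) = -1/19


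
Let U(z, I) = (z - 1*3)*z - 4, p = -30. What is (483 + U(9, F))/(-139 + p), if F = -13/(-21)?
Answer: -41/13 ≈ -3.1538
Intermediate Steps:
F = 13/21 (F = -13*(-1/21) = 13/21 ≈ 0.61905)
U(z, I) = -4 + z*(-3 + z) (U(z, I) = (z - 3)*z - 4 = (-3 + z)*z - 4 = z*(-3 + z) - 4 = -4 + z*(-3 + z))
(483 + U(9, F))/(-139 + p) = (483 + (-4 + 9² - 3*9))/(-139 - 30) = (483 + (-4 + 81 - 27))/(-169) = (483 + 50)*(-1/169) = 533*(-1/169) = -41/13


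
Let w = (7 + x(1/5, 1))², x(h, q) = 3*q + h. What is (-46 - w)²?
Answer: 14070001/625 ≈ 22512.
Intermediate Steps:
x(h, q) = h + 3*q
w = 2601/25 (w = (7 + (1/5 + 3*1))² = (7 + (⅕ + 3))² = (7 + 16/5)² = (51/5)² = 2601/25 ≈ 104.04)
(-46 - w)² = (-46 - 1*2601/25)² = (-46 - 2601/25)² = (-3751/25)² = 14070001/625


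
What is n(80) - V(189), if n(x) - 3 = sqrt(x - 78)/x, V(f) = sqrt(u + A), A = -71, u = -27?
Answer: 3 + sqrt(2)*(1 - 560*I)/80 ≈ 3.0177 - 9.8995*I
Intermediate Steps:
V(f) = 7*I*sqrt(2) (V(f) = sqrt(-27 - 71) = sqrt(-98) = 7*I*sqrt(2))
n(x) = 3 + sqrt(-78 + x)/x (n(x) = 3 + sqrt(x - 78)/x = 3 + sqrt(-78 + x)/x)
n(80) - V(189) = (3 + sqrt(-78 + 80)/80) - 7*I*sqrt(2) = (3 + sqrt(2)/80) - 7*I*sqrt(2) = 3 + sqrt(2)/80 - 7*I*sqrt(2)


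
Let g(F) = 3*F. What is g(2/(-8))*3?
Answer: -9/4 ≈ -2.2500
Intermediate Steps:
g(2/(-8))*3 = (3*(2/(-8)))*3 = (3*(2*(-⅛)))*3 = (3*(-¼))*3 = -¾*3 = -9/4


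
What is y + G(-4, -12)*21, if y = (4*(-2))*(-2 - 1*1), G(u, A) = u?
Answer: -60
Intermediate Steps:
y = 24 (y = -8*(-2 - 1) = -8*(-3) = 24)
y + G(-4, -12)*21 = 24 - 4*21 = 24 - 84 = -60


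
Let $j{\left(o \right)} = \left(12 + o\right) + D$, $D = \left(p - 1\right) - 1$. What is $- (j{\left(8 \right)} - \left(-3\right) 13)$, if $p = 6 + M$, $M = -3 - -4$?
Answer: $-64$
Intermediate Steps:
$M = 1$ ($M = -3 + 4 = 1$)
$p = 7$ ($p = 6 + 1 = 7$)
$D = 5$ ($D = \left(7 - 1\right) - 1 = 6 - 1 = 5$)
$j{\left(o \right)} = 17 + o$ ($j{\left(o \right)} = \left(12 + o\right) + 5 = 17 + o$)
$- (j{\left(8 \right)} - \left(-3\right) 13) = - (\left(17 + 8\right) - \left(-3\right) 13) = - (25 - -39) = - (25 + 39) = \left(-1\right) 64 = -64$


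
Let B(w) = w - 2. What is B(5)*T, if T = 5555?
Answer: 16665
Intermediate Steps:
B(w) = -2 + w
B(5)*T = (-2 + 5)*5555 = 3*5555 = 16665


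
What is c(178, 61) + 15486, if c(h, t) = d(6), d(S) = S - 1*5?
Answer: 15487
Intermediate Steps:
d(S) = -5 + S (d(S) = S - 5 = -5 + S)
c(h, t) = 1 (c(h, t) = -5 + 6 = 1)
c(178, 61) + 15486 = 1 + 15486 = 15487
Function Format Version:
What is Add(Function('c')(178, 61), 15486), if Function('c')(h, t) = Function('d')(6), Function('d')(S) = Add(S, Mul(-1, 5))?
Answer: 15487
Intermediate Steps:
Function('d')(S) = Add(-5, S) (Function('d')(S) = Add(S, -5) = Add(-5, S))
Function('c')(h, t) = 1 (Function('c')(h, t) = Add(-5, 6) = 1)
Add(Function('c')(178, 61), 15486) = Add(1, 15486) = 15487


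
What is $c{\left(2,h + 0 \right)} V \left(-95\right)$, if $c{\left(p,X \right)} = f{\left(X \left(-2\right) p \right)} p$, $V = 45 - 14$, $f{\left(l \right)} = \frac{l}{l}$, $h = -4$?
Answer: $-5890$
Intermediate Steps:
$f{\left(l \right)} = 1$
$V = 31$
$c{\left(p,X \right)} = p$ ($c{\left(p,X \right)} = 1 p = p$)
$c{\left(2,h + 0 \right)} V \left(-95\right) = 2 \cdot 31 \left(-95\right) = 62 \left(-95\right) = -5890$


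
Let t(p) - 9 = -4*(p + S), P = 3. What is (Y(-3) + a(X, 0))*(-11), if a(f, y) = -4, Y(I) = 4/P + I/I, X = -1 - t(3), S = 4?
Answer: 55/3 ≈ 18.333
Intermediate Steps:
t(p) = -7 - 4*p (t(p) = 9 - 4*(p + 4) = 9 - 4*(4 + p) = 9 + (-16 - 4*p) = -7 - 4*p)
X = 18 (X = -1 - (-7 - 4*3) = -1 - (-7 - 12) = -1 - 1*(-19) = -1 + 19 = 18)
Y(I) = 7/3 (Y(I) = 4/3 + I/I = 4*(⅓) + 1 = 4/3 + 1 = 7/3)
(Y(-3) + a(X, 0))*(-11) = (7/3 - 4)*(-11) = -5/3*(-11) = 55/3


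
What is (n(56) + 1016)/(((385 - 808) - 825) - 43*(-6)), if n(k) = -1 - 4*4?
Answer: -111/110 ≈ -1.0091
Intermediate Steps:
n(k) = -17 (n(k) = -1 - 16 = -17)
(n(56) + 1016)/(((385 - 808) - 825) - 43*(-6)) = (-17 + 1016)/(((385 - 808) - 825) - 43*(-6)) = 999/((-423 - 825) + 258) = 999/(-1248 + 258) = 999/(-990) = 999*(-1/990) = -111/110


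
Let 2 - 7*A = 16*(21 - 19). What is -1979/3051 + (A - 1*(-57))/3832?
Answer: -51958877/81840024 ≈ -0.63488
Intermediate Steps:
A = -30/7 (A = 2/7 - 16*(21 - 19)/7 = 2/7 - 16*2/7 = 2/7 - ⅐*32 = 2/7 - 32/7 = -30/7 ≈ -4.2857)
-1979/3051 + (A - 1*(-57))/3832 = -1979/3051 + (-30/7 - 1*(-57))/3832 = -1979*1/3051 + (-30/7 + 57)*(1/3832) = -1979/3051 + (369/7)*(1/3832) = -1979/3051 + 369/26824 = -51958877/81840024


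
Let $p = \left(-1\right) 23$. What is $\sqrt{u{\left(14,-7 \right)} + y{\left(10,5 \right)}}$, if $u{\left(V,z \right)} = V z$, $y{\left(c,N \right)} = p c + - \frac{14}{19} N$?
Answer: $\frac{i \sqrt{119738}}{19} \approx 18.212 i$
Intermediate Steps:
$p = -23$
$y{\left(c,N \right)} = - 23 c - \frac{14 N}{19}$ ($y{\left(c,N \right)} = - 23 c + - \frac{14}{19} N = - 23 c + \left(-14\right) \frac{1}{19} N = - 23 c - \frac{14 N}{19}$)
$\sqrt{u{\left(14,-7 \right)} + y{\left(10,5 \right)}} = \sqrt{14 \left(-7\right) - \frac{4440}{19}} = \sqrt{-98 - \frac{4440}{19}} = \sqrt{- \frac{6302}{19}} = \frac{i \sqrt{119738}}{19}$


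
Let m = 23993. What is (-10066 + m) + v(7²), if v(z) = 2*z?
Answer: 14025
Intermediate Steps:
(-10066 + m) + v(7²) = (-10066 + 23993) + 2*7² = 13927 + 2*49 = 13927 + 98 = 14025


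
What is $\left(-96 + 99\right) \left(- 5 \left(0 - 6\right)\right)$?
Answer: $90$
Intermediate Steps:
$\left(-96 + 99\right) \left(- 5 \left(0 - 6\right)\right) = 3 \left(\left(-5\right) \left(-6\right)\right) = 3 \cdot 30 = 90$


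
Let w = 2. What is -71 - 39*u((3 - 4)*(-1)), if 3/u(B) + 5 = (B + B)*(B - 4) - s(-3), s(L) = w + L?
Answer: -593/10 ≈ -59.300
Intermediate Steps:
s(L) = 2 + L
u(B) = 3/(-4 + 2*B*(-4 + B)) (u(B) = 3/(-5 + ((B + B)*(B - 4) - (2 - 3))) = 3/(-5 + ((2*B)*(-4 + B) - 1*(-1))) = 3/(-5 + (2*B*(-4 + B) + 1)) = 3/(-5 + (1 + 2*B*(-4 + B))) = 3/(-4 + 2*B*(-4 + B)))
-71 - 39*u((3 - 4)*(-1)) = -71 - 117/(2*(-2 + ((3 - 4)*(-1))² - 4*(3 - 4)*(-1))) = -71 - 117/(2*(-2 + (-1*(-1))² - (-4)*(-1))) = -71 - 117/(2*(-2 + 1² - 4*1)) = -71 - 117/(2*(-2 + 1 - 4)) = -71 - 117/(2*(-5)) = -71 - 117*(-1)/(2*5) = -71 - 39*(-3/10) = -71 + 117/10 = -593/10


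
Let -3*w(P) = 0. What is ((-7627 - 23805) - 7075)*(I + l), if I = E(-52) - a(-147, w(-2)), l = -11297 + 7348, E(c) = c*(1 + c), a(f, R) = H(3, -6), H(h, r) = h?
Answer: 50059100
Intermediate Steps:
w(P) = 0 (w(P) = -⅓*0 = 0)
a(f, R) = 3
l = -3949
I = 2649 (I = -52*(1 - 52) - 1*3 = -52*(-51) - 3 = 2652 - 3 = 2649)
((-7627 - 23805) - 7075)*(I + l) = ((-7627 - 23805) - 7075)*(2649 - 3949) = (-31432 - 7075)*(-1300) = -38507*(-1300) = 50059100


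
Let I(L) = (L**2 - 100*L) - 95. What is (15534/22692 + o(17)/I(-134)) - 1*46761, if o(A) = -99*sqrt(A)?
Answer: -176847513/3782 - 99*sqrt(17)/31261 ≈ -46760.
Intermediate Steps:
I(L) = -95 + L**2 - 100*L
(15534/22692 + o(17)/I(-134)) - 1*46761 = (15534/22692 + (-99*sqrt(17))/(-95 + (-134)**2 - 100*(-134))) - 1*46761 = (15534*(1/22692) + (-99*sqrt(17))/(-95 + 17956 + 13400)) - 46761 = (2589/3782 - 99*sqrt(17)/31261) - 46761 = -176847513/3782 - 99*sqrt(17)/31261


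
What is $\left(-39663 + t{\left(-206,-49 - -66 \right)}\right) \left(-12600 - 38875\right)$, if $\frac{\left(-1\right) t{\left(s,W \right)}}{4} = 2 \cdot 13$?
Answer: $2047006325$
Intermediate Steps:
$t{\left(s,W \right)} = -104$ ($t{\left(s,W \right)} = - 4 \cdot 2 \cdot 13 = \left(-4\right) 26 = -104$)
$\left(-39663 + t{\left(-206,-49 - -66 \right)}\right) \left(-12600 - 38875\right) = \left(-39663 - 104\right) \left(-12600 - 38875\right) = \left(-39767\right) \left(-51475\right) = 2047006325$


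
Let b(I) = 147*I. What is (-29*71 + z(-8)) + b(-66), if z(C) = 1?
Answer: -11760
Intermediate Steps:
(-29*71 + z(-8)) + b(-66) = (-29*71 + 1) + 147*(-66) = (-2059 + 1) - 9702 = -2058 - 9702 = -11760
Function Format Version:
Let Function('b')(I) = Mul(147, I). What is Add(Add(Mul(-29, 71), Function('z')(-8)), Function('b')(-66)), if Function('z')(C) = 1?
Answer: -11760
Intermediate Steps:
Add(Add(Mul(-29, 71), Function('z')(-8)), Function('b')(-66)) = Add(Add(Mul(-29, 71), 1), Mul(147, -66)) = Add(Add(-2059, 1), -9702) = Add(-2058, -9702) = -11760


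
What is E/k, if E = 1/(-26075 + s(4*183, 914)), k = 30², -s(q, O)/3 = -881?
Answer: -1/21088800 ≈ -4.7419e-8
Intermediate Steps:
s(q, O) = 2643 (s(q, O) = -3*(-881) = 2643)
k = 900
E = -1/23432 (E = 1/(-26075 + 2643) = 1/(-23432) = -1/23432 ≈ -4.2677e-5)
E/k = -1/23432/900 = -1/23432*1/900 = -1/21088800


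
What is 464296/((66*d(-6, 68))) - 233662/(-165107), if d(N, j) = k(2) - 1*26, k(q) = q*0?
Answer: -19064388920/70830903 ≈ -269.15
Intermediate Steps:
k(q) = 0
d(N, j) = -26 (d(N, j) = 0 - 1*26 = 0 - 26 = -26)
464296/((66*d(-6, 68))) - 233662/(-165107) = 464296/((66*(-26))) - 233662/(-165107) = 464296/(-1716) - 233662*(-1/165107) = 464296*(-1/1716) + 233662/165107 = -116074/429 + 233662/165107 = -19064388920/70830903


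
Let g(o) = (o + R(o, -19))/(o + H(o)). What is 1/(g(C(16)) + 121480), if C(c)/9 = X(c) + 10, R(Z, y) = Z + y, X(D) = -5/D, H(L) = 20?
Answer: 1715/208340686 ≈ 8.2317e-6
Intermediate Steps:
C(c) = 90 - 45/c (C(c) = 9*(-5/c + 10) = 9*(10 - 5/c) = 90 - 45/c)
g(o) = (-19 + 2*o)/(20 + o) (g(o) = (o + (o - 19))/(o + 20) = (o + (-19 + o))/(20 + o) = (-19 + 2*o)/(20 + o))
1/(g(C(16)) + 121480) = 1/((-19 + 2*(90 - 45/16))/(20 + (90 - 45/16)) + 121480) = 1/((-19 + 2*(1395/16))/(20 + 1395/16) + 121480) = 1/((-19 + 1395/8)/(1715/16) + 121480) = 1/((16/1715)*(1243/8) + 121480) = 1/(2486/1715 + 121480) = 1/(208340686/1715) = 1715/208340686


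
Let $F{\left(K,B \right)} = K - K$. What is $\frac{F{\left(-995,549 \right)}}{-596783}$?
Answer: $0$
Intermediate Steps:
$F{\left(K,B \right)} = 0$
$\frac{F{\left(-995,549 \right)}}{-596783} = \frac{0}{-596783} = 0 \left(- \frac{1}{596783}\right) = 0$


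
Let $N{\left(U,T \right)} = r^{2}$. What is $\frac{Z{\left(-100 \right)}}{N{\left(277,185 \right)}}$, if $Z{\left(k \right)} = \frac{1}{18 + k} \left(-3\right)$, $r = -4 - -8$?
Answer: $\frac{3}{1312} \approx 0.0022866$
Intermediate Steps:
$r = 4$ ($r = -4 + 8 = 4$)
$Z{\left(k \right)} = - \frac{3}{18 + k}$
$N{\left(U,T \right)} = 16$ ($N{\left(U,T \right)} = 4^{2} = 16$)
$\frac{Z{\left(-100 \right)}}{N{\left(277,185 \right)}} = \frac{\left(-3\right) \frac{1}{18 - 100}}{16} = - \frac{3}{-82} \cdot \frac{1}{16} = \left(-3\right) \left(- \frac{1}{82}\right) \frac{1}{16} = \frac{3}{82} \cdot \frac{1}{16} = \frac{3}{1312}$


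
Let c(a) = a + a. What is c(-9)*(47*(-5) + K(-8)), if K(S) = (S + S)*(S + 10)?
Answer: 4806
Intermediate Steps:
c(a) = 2*a
K(S) = 2*S*(10 + S) (K(S) = (2*S)*(10 + S) = 2*S*(10 + S))
c(-9)*(47*(-5) + K(-8)) = (2*(-9))*(47*(-5) + 2*(-8)*(10 - 8)) = -18*(-235 + 2*(-8)*2) = -18*(-235 - 32) = -18*(-267) = 4806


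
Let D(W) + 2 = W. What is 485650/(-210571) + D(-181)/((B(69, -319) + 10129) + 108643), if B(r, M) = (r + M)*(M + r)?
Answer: -353707957/153295688 ≈ -2.3074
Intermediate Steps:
D(W) = -2 + W
B(r, M) = (M + r)**2 (B(r, M) = (M + r)*(M + r) = (M + r)**2)
485650/(-210571) + D(-181)/((B(69, -319) + 10129) + 108643) = 485650/(-210571) + (-2 - 181)/(((-319 + 69)**2 + 10129) + 108643) = 485650*(-1/210571) - 183/(((-250)**2 + 10129) + 108643) = -485650/210571 - 183/((62500 + 10129) + 108643) = -485650/210571 - 183/(72629 + 108643) = -485650/210571 - 183/181272 = -485650/210571 - 183*1/181272 = -485650/210571 - 61/60424 = -353707957/153295688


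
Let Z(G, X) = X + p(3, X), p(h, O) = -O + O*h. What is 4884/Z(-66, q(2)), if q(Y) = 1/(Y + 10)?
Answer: 19536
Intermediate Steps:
q(Y) = 1/(10 + Y)
Z(G, X) = 3*X (Z(G, X) = X + X*(-1 + 3) = X + X*2 = X + 2*X = 3*X)
4884/Z(-66, q(2)) = 4884/((3/(10 + 2))) = 4884/((3/12)) = 4884/((3*(1/12))) = 4884/(¼) = 4884*4 = 19536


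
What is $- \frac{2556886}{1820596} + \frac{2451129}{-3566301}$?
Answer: $- \frac{2263523458595}{1082132222566} \approx -2.0917$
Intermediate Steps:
$- \frac{2556886}{1820596} + \frac{2451129}{-3566301} = \left(-2556886\right) \frac{1}{1820596} + 2451129 \left(- \frac{1}{3566301}\right) = - \frac{1278443}{910298} - \frac{817043}{1188767} = - \frac{2263523458595}{1082132222566}$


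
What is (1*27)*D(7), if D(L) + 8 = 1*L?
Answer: -27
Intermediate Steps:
D(L) = -8 + L (D(L) = -8 + 1*L = -8 + L)
(1*27)*D(7) = (1*27)*(-8 + 7) = 27*(-1) = -27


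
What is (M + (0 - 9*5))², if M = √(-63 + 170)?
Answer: (45 - √107)² ≈ 1201.0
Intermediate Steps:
M = √107 ≈ 10.344
(M + (0 - 9*5))² = (√107 + (0 - 9*5))² = (√107 + (0 - 45))² = (√107 - 45)² = (-45 + √107)²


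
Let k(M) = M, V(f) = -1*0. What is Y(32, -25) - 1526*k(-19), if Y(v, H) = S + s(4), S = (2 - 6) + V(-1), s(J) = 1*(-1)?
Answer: 28989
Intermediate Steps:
V(f) = 0
s(J) = -1
S = -4 (S = (2 - 6) + 0 = -4 + 0 = -4)
Y(v, H) = -5 (Y(v, H) = -4 - 1 = -5)
Y(32, -25) - 1526*k(-19) = -5 - 1526*(-19) = -5 + 28994 = 28989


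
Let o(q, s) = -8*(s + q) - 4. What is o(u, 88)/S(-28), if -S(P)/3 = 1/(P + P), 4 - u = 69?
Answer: -10528/3 ≈ -3509.3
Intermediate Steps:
u = -65 (u = 4 - 1*69 = 4 - 69 = -65)
S(P) = -3/(2*P) (S(P) = -3/(P + P) = -3*1/(2*P) = -3/(2*P))
o(q, s) = -4 - 8*q - 8*s (o(q, s) = -8*(q + s) - 4 = (-8*q - 8*s) - 4 = -4 - 8*q - 8*s)
o(u, 88)/S(-28) = (-4 - 8*(-65) - 8*88)/((-3/2/(-28))) = (-4 + 520 - 704)/((-3/2*(-1/28))) = -188/3/56 = -188*56/3 = -10528/3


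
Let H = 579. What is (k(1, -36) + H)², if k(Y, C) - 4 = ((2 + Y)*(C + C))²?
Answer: 2231523121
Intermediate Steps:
k(Y, C) = 4 + 4*C²*(2 + Y)² (k(Y, C) = 4 + ((2 + Y)*(C + C))² = 4 + ((2 + Y)*(2*C))² = 4 + (2*C*(2 + Y))² = 4 + 4*C²*(2 + Y)²)
(k(1, -36) + H)² = ((4 + 4*(-36)²*(2 + 1)²) + 579)² = ((4 + 4*1296*3²) + 579)² = ((4 + 4*1296*9) + 579)² = ((4 + 46656) + 579)² = (46660 + 579)² = 47239² = 2231523121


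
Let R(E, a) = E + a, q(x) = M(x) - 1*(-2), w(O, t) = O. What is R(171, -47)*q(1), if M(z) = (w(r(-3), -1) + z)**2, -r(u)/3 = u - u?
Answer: 372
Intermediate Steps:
r(u) = 0 (r(u) = -3*(u - u) = -3*0 = 0)
M(z) = z**2 (M(z) = (0 + z)**2 = z**2)
q(x) = 2 + x**2 (q(x) = x**2 - 1*(-2) = x**2 + 2 = 2 + x**2)
R(171, -47)*q(1) = (171 - 47)*(2 + 1**2) = 124*(2 + 1) = 124*3 = 372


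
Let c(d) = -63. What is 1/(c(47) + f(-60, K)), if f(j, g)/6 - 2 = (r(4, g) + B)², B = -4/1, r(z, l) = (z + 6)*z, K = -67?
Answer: 1/7725 ≈ 0.00012945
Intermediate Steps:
r(z, l) = z*(6 + z) (r(z, l) = (6 + z)*z = z*(6 + z))
B = -4 (B = -4*1 = -4)
f(j, g) = 7788 (f(j, g) = 12 + 6*(4*(6 + 4) - 4)² = 12 + 6*(4*10 - 4)² = 12 + 6*(40 - 4)² = 12 + 6*36² = 12 + 6*1296 = 12 + 7776 = 7788)
1/(c(47) + f(-60, K)) = 1/(-63 + 7788) = 1/7725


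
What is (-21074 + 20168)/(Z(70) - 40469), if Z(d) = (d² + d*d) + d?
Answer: 906/30599 ≈ 0.029609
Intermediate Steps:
Z(d) = d + 2*d² (Z(d) = (d² + d²) + d = 2*d² + d = d + 2*d²)
(-21074 + 20168)/(Z(70) - 40469) = (-21074 + 20168)/(70*(1 + 2*70) - 40469) = -906/(70*(1 + 140) - 40469) = -906/(70*141 - 40469) = -906/(9870 - 40469) = -906/(-30599) = -906*(-1/30599) = 906/30599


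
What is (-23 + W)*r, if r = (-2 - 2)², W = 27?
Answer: 64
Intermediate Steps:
r = 16 (r = (-4)² = 16)
(-23 + W)*r = (-23 + 27)*16 = 4*16 = 64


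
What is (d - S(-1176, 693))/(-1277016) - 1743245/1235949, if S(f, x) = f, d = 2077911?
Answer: -122969160397/40469914056 ≈ -3.0385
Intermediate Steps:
(d - S(-1176, 693))/(-1277016) - 1743245/1235949 = (2077911 - 1*(-1176))/(-1277016) - 1743245/1235949 = (2077911 + 1176)*(-1/1277016) - 1743245*1/1235949 = 2079087*(-1/1277016) - 1743245/1235949 = -693029/425672 - 1743245/1235949 = -122969160397/40469914056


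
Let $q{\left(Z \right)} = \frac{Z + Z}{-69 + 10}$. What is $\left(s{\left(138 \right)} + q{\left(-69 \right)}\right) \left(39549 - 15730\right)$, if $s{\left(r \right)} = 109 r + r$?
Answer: $\frac{21336059802}{59} \approx 3.6163 \cdot 10^{8}$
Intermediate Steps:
$s{\left(r \right)} = 110 r$
$q{\left(Z \right)} = - \frac{2 Z}{59}$ ($q{\left(Z \right)} = \frac{2 Z}{-59} = 2 Z \left(- \frac{1}{59}\right) = - \frac{2 Z}{59}$)
$\left(s{\left(138 \right)} + q{\left(-69 \right)}\right) \left(39549 - 15730\right) = \left(110 \cdot 138 - - \frac{138}{59}\right) \left(39549 - 15730\right) = \left(15180 + \frac{138}{59}\right) \left(39549 - 15730\right) = \frac{895758}{59} \cdot 23819 = \frac{21336059802}{59}$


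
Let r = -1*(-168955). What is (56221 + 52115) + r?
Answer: 277291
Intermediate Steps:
r = 168955
(56221 + 52115) + r = (56221 + 52115) + 168955 = 108336 + 168955 = 277291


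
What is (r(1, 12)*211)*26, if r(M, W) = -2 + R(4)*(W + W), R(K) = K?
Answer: 515684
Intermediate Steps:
r(M, W) = -2 + 8*W (r(M, W) = -2 + 4*(W + W) = -2 + 4*(2*W) = -2 + 8*W)
(r(1, 12)*211)*26 = ((-2 + 8*12)*211)*26 = ((-2 + 96)*211)*26 = (94*211)*26 = 19834*26 = 515684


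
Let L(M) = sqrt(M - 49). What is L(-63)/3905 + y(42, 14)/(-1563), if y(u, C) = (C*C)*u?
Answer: -2744/521 + 4*I*sqrt(7)/3905 ≈ -5.2668 + 0.0027101*I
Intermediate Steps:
y(u, C) = u*C**2 (y(u, C) = C**2*u = u*C**2)
L(M) = sqrt(-49 + M)
L(-63)/3905 + y(42, 14)/(-1563) = sqrt(-49 - 63)/3905 + (42*14**2)/(-1563) = sqrt(-112)*(1/3905) + (42*196)*(-1/1563) = (4*I*sqrt(7))*(1/3905) + 8232*(-1/1563) = 4*I*sqrt(7)/3905 - 2744/521 = -2744/521 + 4*I*sqrt(7)/3905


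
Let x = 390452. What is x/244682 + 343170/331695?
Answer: 790661104/300591837 ≈ 2.6303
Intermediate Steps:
x/244682 + 343170/331695 = 390452/244682 + 343170/331695 = 390452*(1/244682) + 343170*(1/331695) = 195226/122341 + 2542/2457 = 790661104/300591837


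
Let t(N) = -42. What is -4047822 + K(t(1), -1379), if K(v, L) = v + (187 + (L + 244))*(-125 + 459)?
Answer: -4364496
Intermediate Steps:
K(v, L) = 143954 + v + 334*L (K(v, L) = v + (187 + (244 + L))*334 = v + (431 + L)*334 = v + (143954 + 334*L) = 143954 + v + 334*L)
-4047822 + K(t(1), -1379) = -4047822 + (143954 - 42 + 334*(-1379)) = -4047822 + (143954 - 42 - 460586) = -4047822 - 316674 = -4364496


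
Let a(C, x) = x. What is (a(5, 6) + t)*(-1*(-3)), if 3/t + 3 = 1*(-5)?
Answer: 135/8 ≈ 16.875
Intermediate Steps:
t = -3/8 (t = 3/(-3 + 1*(-5)) = 3/(-3 - 5) = 3/(-8) = 3*(-⅛) = -3/8 ≈ -0.37500)
(a(5, 6) + t)*(-1*(-3)) = (6 - 3/8)*(-1*(-3)) = (45/8)*3 = 135/8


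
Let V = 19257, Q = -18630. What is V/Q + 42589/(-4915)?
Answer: -11841083/1220886 ≈ -9.6988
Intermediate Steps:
V/Q + 42589/(-4915) = 19257/(-18630) + 42589/(-4915) = 19257*(-1/18630) + 42589*(-1/4915) = -6419/6210 - 42589/4915 = -11841083/1220886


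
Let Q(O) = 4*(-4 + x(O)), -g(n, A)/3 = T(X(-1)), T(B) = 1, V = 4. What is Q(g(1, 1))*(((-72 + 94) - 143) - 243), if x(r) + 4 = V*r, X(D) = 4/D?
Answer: 29120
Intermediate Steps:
x(r) = -4 + 4*r
g(n, A) = -3 (g(n, A) = -3*1 = -3)
Q(O) = -32 + 16*O (Q(O) = 4*(-4 + (-4 + 4*O)) = 4*(-8 + 4*O) = -32 + 16*O)
Q(g(1, 1))*(((-72 + 94) - 143) - 243) = (-32 + 16*(-3))*(((-72 + 94) - 143) - 243) = (-32 - 48)*((22 - 143) - 243) = -80*(-121 - 243) = -80*(-364) = 29120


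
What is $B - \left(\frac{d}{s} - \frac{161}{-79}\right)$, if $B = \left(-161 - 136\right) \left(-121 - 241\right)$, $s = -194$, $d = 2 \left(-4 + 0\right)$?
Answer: $\frac{823863849}{7663} \approx 1.0751 \cdot 10^{5}$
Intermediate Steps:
$d = -8$ ($d = 2 \left(-4\right) = -8$)
$B = 107514$ ($B = \left(-297\right) \left(-362\right) = 107514$)
$B - \left(\frac{d}{s} - \frac{161}{-79}\right) = 107514 - \left(- \frac{8}{-194} - \frac{161}{-79}\right) = 107514 - \left(\left(-8\right) \left(- \frac{1}{194}\right) - - \frac{161}{79}\right) = 107514 - \left(\frac{4}{97} + \frac{161}{79}\right) = 107514 - \frac{15933}{7663} = \frac{823863849}{7663}$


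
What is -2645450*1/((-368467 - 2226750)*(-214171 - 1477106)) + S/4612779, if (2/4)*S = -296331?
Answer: -96346019272924804/749872287495449293 ≈ -0.12848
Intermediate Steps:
S = -592662 (S = 2*(-296331) = -592662)
-2645450*1/((-368467 - 2226750)*(-214171 - 1477106)) + S/4612779 = -2645450*1/((-368467 - 2226750)*(-214171 - 1477106)) - 592662/4612779 = -2645450/((-1691277*(-2595217))) - 592662*1/4612779 = -2645450/4389230822109 - 197554/1537593 = -96346019272924804/749872287495449293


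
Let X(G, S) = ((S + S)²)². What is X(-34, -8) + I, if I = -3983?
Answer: 61553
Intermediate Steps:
X(G, S) = 16*S⁴ (X(G, S) = ((2*S)²)² = (4*S²)² = 16*S⁴)
X(-34, -8) + I = 16*(-8)⁴ - 3983 = 16*4096 - 3983 = 65536 - 3983 = 61553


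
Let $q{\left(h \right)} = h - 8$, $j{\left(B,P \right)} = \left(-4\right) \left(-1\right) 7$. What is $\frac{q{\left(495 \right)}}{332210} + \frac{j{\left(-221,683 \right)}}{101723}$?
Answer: $\frac{58840981}{33793397830} \approx 0.0017412$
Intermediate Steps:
$j{\left(B,P \right)} = 28$ ($j{\left(B,P \right)} = 4 \cdot 7 = 28$)
$q{\left(h \right)} = -8 + h$
$\frac{q{\left(495 \right)}}{332210} + \frac{j{\left(-221,683 \right)}}{101723} = \frac{-8 + 495}{332210} + \frac{28}{101723} = 487 \cdot \frac{1}{332210} + 28 \cdot \frac{1}{101723} = \frac{487}{332210} + \frac{28}{101723} = \frac{58840981}{33793397830}$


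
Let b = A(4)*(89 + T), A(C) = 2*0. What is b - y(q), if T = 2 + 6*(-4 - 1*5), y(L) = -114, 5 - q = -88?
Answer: 114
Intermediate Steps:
A(C) = 0
q = 93 (q = 5 - 1*(-88) = 5 + 88 = 93)
T = -52 (T = 2 + 6*(-4 - 5) = 2 + 6*(-9) = 2 - 54 = -52)
b = 0 (b = 0*(89 - 52) = 0*37 = 0)
b - y(q) = 0 - 1*(-114) = 0 + 114 = 114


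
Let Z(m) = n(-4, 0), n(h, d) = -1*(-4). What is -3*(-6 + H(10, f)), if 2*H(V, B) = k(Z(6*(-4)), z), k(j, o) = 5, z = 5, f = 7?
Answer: 21/2 ≈ 10.500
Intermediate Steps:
n(h, d) = 4
Z(m) = 4
H(V, B) = 5/2 (H(V, B) = (½)*5 = 5/2)
-3*(-6 + H(10, f)) = -3*(-6 + 5/2) = -3*(-7/2) = 21/2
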